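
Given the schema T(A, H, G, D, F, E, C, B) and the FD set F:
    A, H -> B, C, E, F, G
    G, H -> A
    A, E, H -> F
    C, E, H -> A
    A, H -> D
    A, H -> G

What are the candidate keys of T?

Attributes never on any right-hand side: {H} — every candidate key must contain it.
{A, H} is a candidate key since {A, H}⁺ = {A, B, C, D, E, F, G, H} covers every attribute.
{G, H} is a candidate key since {G, H}⁺ = {A, B, C, D, E, F, G, H} covers every attribute.
{C, E, H} is a candidate key since {C, E, H}⁺ = {A, B, C, D, E, F, G, H} covers every attribute.
These are minimal and exhaustive — every other superkey contains one of them.

{A, H}, {C, E, H}, {G, H}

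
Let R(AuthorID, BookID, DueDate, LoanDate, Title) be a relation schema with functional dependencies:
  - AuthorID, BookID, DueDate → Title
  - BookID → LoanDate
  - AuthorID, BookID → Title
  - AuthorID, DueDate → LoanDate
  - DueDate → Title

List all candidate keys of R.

{AuthorID, BookID, DueDate} never appear on the right of any FD, so every key must include all of them.
{AuthorID, BookID, DueDate}⁺ = {AuthorID, BookID, DueDate, LoanDate, Title}, which is every attribute, so {AuthorID, BookID, DueDate} is a candidate key.
Every other attribute set either contains this one or has a smaller closure.

{AuthorID, BookID, DueDate}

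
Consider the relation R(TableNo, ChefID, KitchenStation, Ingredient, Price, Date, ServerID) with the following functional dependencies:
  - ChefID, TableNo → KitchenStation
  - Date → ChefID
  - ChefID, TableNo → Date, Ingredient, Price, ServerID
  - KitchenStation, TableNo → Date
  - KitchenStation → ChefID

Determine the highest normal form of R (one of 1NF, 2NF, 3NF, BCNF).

3NF

Candidate keys: {ChefID, TableNo}, {Date, TableNo}, {KitchenStation, TableNo}. Prime attributes: {ChefID, Date, KitchenStation, TableNo}.
Date → ChefID: {Date}⁺ = {ChefID, Date}, which is not all of the attributes, so the left side is not a superkey — BCNF is violated.
Its right-hand attributes {ChefID} are all prime, as are those of every other non-superkey FD — the relation is in 3NF.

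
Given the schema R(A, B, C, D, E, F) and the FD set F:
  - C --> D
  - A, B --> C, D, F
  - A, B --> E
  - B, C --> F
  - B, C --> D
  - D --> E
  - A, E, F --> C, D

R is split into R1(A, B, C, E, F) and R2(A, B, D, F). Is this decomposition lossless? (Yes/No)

Yes

Common attributes: {A, B, F}; their closure is {A, B, C, D, E, F}.
Since R1 ⊆ {A, B, C, D, E, F}, the intersection is a superkey of R1; the decomposition is lossless.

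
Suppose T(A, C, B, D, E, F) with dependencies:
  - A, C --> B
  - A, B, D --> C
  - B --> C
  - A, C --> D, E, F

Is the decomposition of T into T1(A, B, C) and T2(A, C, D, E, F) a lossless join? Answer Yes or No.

Common attributes: {A, C}; their closure is {A, B, C, D, E, F}.
Since T1 ⊆ {A, B, C, D, E, F}, the intersection is a superkey of T1; the decomposition is lossless.

Yes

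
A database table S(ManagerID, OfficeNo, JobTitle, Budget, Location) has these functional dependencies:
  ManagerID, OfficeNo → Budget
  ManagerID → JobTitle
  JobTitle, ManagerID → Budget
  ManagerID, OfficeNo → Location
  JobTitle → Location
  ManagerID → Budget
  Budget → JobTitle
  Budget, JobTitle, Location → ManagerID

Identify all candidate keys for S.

{Budget, OfficeNo}, {ManagerID, OfficeNo}

No FD produces {OfficeNo}, so it must be in every candidate key.
{Budget, OfficeNo}⁺ = {Budget, JobTitle, Location, ManagerID, OfficeNo} — all of the relation — so {Budget, OfficeNo} is a candidate key.
{ManagerID, OfficeNo}⁺ = {Budget, JobTitle, Location, ManagerID, OfficeNo} — all of the relation — so {ManagerID, OfficeNo} is a candidate key.
These are minimal and exhaustive — every other superkey contains one of them.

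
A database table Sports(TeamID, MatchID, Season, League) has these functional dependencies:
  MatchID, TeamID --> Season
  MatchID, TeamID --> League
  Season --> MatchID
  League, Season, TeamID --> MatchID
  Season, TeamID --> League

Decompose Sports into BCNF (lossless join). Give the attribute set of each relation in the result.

Candidate keys of the original relation: {MatchID, TeamID}, {Season, TeamID}.
{League, MatchID, Season, TeamID}: {Season} determines {MatchID, Season} here but is not a superkey — split on Season --> MatchID, giving {MatchID, Season} and {League, Season, TeamID}.
{MatchID, Season} has no BCNF violation.
{League, Season, TeamID} has no BCNF violation.

{League, Season, TeamID}; {MatchID, Season}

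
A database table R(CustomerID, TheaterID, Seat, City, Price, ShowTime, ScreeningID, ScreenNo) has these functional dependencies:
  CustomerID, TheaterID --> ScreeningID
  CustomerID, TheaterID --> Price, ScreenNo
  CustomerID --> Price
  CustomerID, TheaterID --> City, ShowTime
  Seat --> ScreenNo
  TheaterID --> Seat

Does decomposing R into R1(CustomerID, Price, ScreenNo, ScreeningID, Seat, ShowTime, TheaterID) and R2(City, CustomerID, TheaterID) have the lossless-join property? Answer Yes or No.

Common attributes: {CustomerID, TheaterID}; their closure is {City, CustomerID, Price, ScreenNo, ScreeningID, Seat, ShowTime, TheaterID}.
Since R1 ⊆ {City, CustomerID, Price, ScreenNo, ScreeningID, Seat, ShowTime, TheaterID}, the intersection is a superkey of R1; the decomposition is lossless.

Yes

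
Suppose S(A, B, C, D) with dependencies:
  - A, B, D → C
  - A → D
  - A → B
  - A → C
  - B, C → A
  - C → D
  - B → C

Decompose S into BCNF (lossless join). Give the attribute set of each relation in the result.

Candidate keys of the original relation: {A}, {B}.
Within {A, B, C, D}: {C}⁺ ∩ {A, B, C, D} = {C, D}, not the whole set, so C → D violates BCNF; decompose into {C, D} and {A, B, C}.
{C, D} has no BCNF violation.
{A, B, C} has no BCNF violation.

{A, B, C}; {C, D}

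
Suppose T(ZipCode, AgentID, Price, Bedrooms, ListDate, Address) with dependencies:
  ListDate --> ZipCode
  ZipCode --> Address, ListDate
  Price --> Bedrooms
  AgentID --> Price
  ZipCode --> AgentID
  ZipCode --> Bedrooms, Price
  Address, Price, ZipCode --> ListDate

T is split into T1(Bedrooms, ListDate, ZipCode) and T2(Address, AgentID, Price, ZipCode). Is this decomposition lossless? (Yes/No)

Common attributes: {ZipCode}; their closure is {Address, AgentID, Bedrooms, ListDate, Price, ZipCode}.
This includes all of T1, so the common attributes are a superkey of T1 — the join is lossless.

Yes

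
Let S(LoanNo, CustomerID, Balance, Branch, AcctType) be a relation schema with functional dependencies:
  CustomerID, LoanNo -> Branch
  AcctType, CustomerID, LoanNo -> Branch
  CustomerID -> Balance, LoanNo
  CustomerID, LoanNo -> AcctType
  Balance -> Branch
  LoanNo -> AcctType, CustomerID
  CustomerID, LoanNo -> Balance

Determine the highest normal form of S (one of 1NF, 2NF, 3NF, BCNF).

Candidate keys: {CustomerID}, {LoanNo}. Prime attributes: {CustomerID, LoanNo}.
For Balance -> Branch we have {Balance}⁺ = {Balance, Branch}; {Balance} is not a superkey, so BCNF fails.
Balance -> Branch determines the non-prime attribute {Branch} from a non-superkey — 3NF is violated.
All keys have size 1, which rules out partial dependencies — 2NF is satisfied.

2NF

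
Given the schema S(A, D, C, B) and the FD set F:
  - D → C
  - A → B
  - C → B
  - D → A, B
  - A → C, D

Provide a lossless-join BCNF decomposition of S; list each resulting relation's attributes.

{A, C, D}; {B, C}

Candidate keys of the original relation: {A}, {D}.
{A, B, C, D}: {C} determines {B, C} here but is not a superkey — split on C → B, giving {B, C} and {A, C, D}.
{B, C} is in BCNF.
{A, C, D} is in BCNF.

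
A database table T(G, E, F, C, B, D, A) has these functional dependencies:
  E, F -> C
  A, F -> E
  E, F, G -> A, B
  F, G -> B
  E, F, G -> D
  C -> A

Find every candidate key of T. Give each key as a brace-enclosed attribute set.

No FD produces {F, G}, so they must be in every candidate key.
{A, F, G}⁺ = {A, B, C, D, E, F, G} — all of the relation — so {A, F, G} is a candidate key.
{C, F, G}⁺ = {A, B, C, D, E, F, G} — all of the relation — so {C, F, G} is a candidate key.
{E, F, G}⁺ = {A, B, C, D, E, F, G} — all of the relation — so {E, F, G} is a candidate key.
Any other superkey properly contains one of these, so there are no further candidate keys.

{A, F, G}, {C, F, G}, {E, F, G}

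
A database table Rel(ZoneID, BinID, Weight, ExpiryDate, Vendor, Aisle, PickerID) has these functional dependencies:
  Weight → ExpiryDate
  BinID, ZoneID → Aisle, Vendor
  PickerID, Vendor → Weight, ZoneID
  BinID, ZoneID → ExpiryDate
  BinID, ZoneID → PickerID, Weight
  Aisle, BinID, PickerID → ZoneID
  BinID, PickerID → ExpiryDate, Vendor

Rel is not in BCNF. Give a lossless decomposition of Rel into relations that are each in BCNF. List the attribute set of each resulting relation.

Candidate keys of the original relation: {BinID, PickerID}, {BinID, ZoneID}.
Within {Aisle, BinID, ExpiryDate, PickerID, Vendor, Weight, ZoneID}: {Weight}⁺ ∩ {Aisle, BinID, ExpiryDate, PickerID, Vendor, Weight, ZoneID} = {ExpiryDate, Weight}, not the whole set, so Weight → ExpiryDate violates BCNF; decompose into {ExpiryDate, Weight} and {Aisle, BinID, PickerID, Vendor, Weight, ZoneID}.
{ExpiryDate, Weight} is in BCNF.
Within {Aisle, BinID, PickerID, Vendor, Weight, ZoneID}: {PickerID, Vendor}⁺ ∩ {Aisle, BinID, PickerID, Vendor, Weight, ZoneID} = {PickerID, Vendor, Weight, ZoneID}, not the whole set, so PickerID, Vendor → Weight, ZoneID violates BCNF; decompose into {PickerID, Vendor, Weight, ZoneID} and {Aisle, BinID, PickerID, Vendor}.
{PickerID, Vendor, Weight, ZoneID} is in BCNF.
{Aisle, BinID, PickerID, Vendor} is in BCNF.

{Aisle, BinID, PickerID, Vendor}; {ExpiryDate, Weight}; {PickerID, Vendor, Weight, ZoneID}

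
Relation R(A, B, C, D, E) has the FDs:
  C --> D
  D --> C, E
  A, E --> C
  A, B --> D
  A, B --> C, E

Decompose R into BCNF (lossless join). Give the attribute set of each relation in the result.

{A, B, C}; {C, D, E}

Candidate key of the original relation: {A, B}.
Within {A, B, C, D, E}: {C}⁺ ∩ {A, B, C, D, E} = {C, D, E}, not the whole set, so C --> D, E violates BCNF; decompose into {C, D, E} and {A, B, C}.
{C, D, E} is in BCNF.
{A, B, C} is in BCNF.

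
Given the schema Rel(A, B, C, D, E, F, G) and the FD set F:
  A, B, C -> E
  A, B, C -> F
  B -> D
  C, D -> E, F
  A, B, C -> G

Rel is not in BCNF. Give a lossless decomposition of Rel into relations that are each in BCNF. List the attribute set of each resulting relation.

{A, B, C, G}; {B, C, E, F}; {B, D}

Candidate key of the original relation: {A, B, C}.
{A, B, C, D, E, F, G}: {B} determines {B, D} here but is not a superkey — split on B -> D, giving {B, D} and {A, B, C, E, F, G}.
{B, D} has no BCNF violation.
{A, B, C, E, F, G}: {B, C} determines {B, C, E, F} here but is not a superkey — split on B, C -> E, F, giving {B, C, E, F} and {A, B, C, G}.
{B, C, E, F} has no BCNF violation.
{A, B, C, G} has no BCNF violation.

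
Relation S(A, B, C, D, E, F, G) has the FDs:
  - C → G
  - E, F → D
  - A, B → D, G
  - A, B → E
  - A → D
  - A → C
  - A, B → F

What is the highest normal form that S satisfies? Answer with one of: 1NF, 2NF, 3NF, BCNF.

1NF

Candidate key: {A, B}. Prime attributes: {A, B}.
C → G: {C}⁺ = {C, G}, which is not all of the attributes, so the left side is not a superkey — BCNF is violated.
Because {G} is non-prime and the left side of C → G is not a superkey, the relation is not in 3NF.
The proper key subset {A} of {A, B} determines non-prime {C, D, G}, so the relation is not even in 2NF.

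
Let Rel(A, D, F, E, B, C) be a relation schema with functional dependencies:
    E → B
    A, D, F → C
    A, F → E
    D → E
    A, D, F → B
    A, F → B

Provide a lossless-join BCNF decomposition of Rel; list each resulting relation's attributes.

Candidate key of the original relation: {A, D, F}.
{A, B, C, D, E, F}: {E} determines {B, E} here but is not a superkey — split on E → B, giving {B, E} and {A, C, D, E, F}.
{B, E} has no BCNF violation.
{A, C, D, E, F}: {A, F} determines {A, E, F} here but is not a superkey — split on A, F → E, giving {A, E, F} and {A, C, D, F}.
{A, E, F} has no BCNF violation.
{A, C, D, F} has no BCNF violation.

{A, C, D, F}; {A, E, F}; {B, E}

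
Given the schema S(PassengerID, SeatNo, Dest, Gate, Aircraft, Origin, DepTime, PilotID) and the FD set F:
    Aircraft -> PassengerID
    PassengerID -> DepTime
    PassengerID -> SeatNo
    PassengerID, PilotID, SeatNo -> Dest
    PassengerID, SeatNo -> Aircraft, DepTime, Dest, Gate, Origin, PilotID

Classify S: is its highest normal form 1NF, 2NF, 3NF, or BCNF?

BCNF

Candidate keys: {Aircraft}, {PassengerID}. Prime attributes: {Aircraft, PassengerID}.
Each dependency's left side is a superkey — BCNF holds.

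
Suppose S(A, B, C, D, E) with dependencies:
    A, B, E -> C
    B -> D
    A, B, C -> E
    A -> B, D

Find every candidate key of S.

{A, C}, {A, E}

No FD produces {A}, so it must be in every candidate key.
{A, C}⁺ = {A, B, C, D, E}, which is every attribute, so {A, C} is a candidate key.
{A, E}⁺ = {A, B, C, D, E}, which is every attribute, so {A, E} is a candidate key.
Any other superkey properly contains one of these, so there are no further candidate keys.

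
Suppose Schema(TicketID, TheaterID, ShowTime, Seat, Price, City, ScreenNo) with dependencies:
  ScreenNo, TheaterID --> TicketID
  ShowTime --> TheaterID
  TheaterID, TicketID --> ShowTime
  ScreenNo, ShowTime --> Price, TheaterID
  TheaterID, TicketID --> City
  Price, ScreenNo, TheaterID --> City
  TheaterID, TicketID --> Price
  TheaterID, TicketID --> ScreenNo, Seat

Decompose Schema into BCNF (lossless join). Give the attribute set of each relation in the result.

{City, Price, ScreenNo, Seat, ShowTime, TicketID}; {ShowTime, TheaterID}

Candidate keys of the original relation: {ScreenNo, ShowTime}, {ScreenNo, TheaterID}, {ShowTime, TicketID}, {TheaterID, TicketID}.
{City, Price, ScreenNo, Seat, ShowTime, TheaterID, TicketID}: {ShowTime} determines {ShowTime, TheaterID} here but is not a superkey — split on ShowTime --> TheaterID, giving {ShowTime, TheaterID} and {City, Price, ScreenNo, Seat, ShowTime, TicketID}.
{ShowTime, TheaterID} has no BCNF violation.
{City, Price, ScreenNo, Seat, ShowTime, TicketID} has no BCNF violation.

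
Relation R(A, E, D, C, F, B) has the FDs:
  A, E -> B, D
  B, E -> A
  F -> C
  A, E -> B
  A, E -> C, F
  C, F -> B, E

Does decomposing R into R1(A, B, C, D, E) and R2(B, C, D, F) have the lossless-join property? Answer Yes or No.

No

R1 ∩ R2 = {B, C, D}; its closure under F is {B, C, D}.
The closure covers neither R1 nor R2 entirely; the join is not lossless.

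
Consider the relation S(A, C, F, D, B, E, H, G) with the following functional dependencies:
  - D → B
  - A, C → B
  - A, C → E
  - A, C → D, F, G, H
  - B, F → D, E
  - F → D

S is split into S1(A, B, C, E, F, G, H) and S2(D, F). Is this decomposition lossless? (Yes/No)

Yes

S1 ∩ S2 = {F}; its closure under F is {B, D, E, F}.
This includes all of S2, so the common attributes are a superkey of S2 — the join is lossless.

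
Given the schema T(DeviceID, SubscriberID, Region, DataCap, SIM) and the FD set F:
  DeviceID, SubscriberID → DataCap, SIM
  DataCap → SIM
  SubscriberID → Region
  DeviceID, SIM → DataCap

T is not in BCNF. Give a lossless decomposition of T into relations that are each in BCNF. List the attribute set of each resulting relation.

{DataCap, DeviceID, SubscriberID}; {DataCap, SIM}; {Region, SubscriberID}

Candidate key of the original relation: {DeviceID, SubscriberID}.
In {DataCap, DeviceID, Region, SIM, SubscriberID}, {DataCap} is not a superkey ({DataCap}⁺ restricted to this set is {DataCap, SIM}), so split on DataCap → SIM into {DataCap, SIM} and {DataCap, DeviceID, Region, SubscriberID}.
{DataCap, SIM} is in BCNF.
In {DataCap, DeviceID, Region, SubscriberID}, {SubscriberID} is not a superkey ({SubscriberID}⁺ restricted to this set is {Region, SubscriberID}), so split on SubscriberID → Region into {Region, SubscriberID} and {DataCap, DeviceID, SubscriberID}.
{Region, SubscriberID} is in BCNF.
{DataCap, DeviceID, SubscriberID} is in BCNF.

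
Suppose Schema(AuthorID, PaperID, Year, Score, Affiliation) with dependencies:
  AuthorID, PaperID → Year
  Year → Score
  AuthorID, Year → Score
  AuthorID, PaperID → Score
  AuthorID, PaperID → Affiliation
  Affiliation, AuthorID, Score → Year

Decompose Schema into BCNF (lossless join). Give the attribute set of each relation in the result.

{Affiliation, AuthorID, PaperID, Year}; {Score, Year}

Candidate key of the original relation: {AuthorID, PaperID}.
In {Affiliation, AuthorID, PaperID, Score, Year}, {Year} is not a superkey ({Year}⁺ restricted to this set is {Score, Year}), so split on Year → Score into {Score, Year} and {Affiliation, AuthorID, PaperID, Year}.
{Score, Year} has no BCNF violation.
{Affiliation, AuthorID, PaperID, Year} has no BCNF violation.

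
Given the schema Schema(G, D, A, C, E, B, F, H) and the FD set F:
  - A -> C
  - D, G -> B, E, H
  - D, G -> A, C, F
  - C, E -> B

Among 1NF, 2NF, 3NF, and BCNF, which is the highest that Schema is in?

Candidate key: {D, G}. Prime attributes: {D, G}.
A -> C: {A}⁺ = {A, C}, which is not all of the attributes, so the left side is not a superkey — BCNF is violated.
Because {C} is non-prime and the left side of A -> C is not a superkey, the relation is not in 3NF.
No non-prime attribute depends on a proper subset of any candidate key, so 2NF holds.

2NF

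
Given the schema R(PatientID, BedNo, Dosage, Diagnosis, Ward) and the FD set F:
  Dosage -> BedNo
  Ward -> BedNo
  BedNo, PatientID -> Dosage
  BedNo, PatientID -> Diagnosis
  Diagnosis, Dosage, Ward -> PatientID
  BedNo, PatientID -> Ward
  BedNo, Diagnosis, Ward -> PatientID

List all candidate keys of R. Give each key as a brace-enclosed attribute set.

{BedNo, PatientID}⁺ = {BedNo, Diagnosis, Dosage, PatientID, Ward} — all of the relation — so {BedNo, PatientID} is a candidate key.
{Diagnosis, Ward}⁺ = {BedNo, Diagnosis, Dosage, PatientID, Ward} — all of the relation — so {Diagnosis, Ward} is a candidate key.
{Dosage, PatientID}⁺ = {BedNo, Diagnosis, Dosage, PatientID, Ward} — all of the relation — so {Dosage, PatientID} is a candidate key.
{PatientID, Ward}⁺ = {BedNo, Diagnosis, Dosage, PatientID, Ward} — all of the relation — so {PatientID, Ward} is a candidate key.
These are minimal and exhaustive — every other superkey contains one of them.

{BedNo, PatientID}, {Diagnosis, Ward}, {Dosage, PatientID}, {PatientID, Ward}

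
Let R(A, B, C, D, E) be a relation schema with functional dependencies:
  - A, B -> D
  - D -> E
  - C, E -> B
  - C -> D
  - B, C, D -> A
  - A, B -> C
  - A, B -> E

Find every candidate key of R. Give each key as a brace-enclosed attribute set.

{A, B}, {C}

{C}⁺ = {A, B, C, D, E}, which is every attribute, so {C} is a candidate key.
{A, B}⁺ = {A, B, C, D, E}, which is every attribute, so {A, B} is a candidate key.
No proper subset of any of these is a key, and no other minimal superkey exists.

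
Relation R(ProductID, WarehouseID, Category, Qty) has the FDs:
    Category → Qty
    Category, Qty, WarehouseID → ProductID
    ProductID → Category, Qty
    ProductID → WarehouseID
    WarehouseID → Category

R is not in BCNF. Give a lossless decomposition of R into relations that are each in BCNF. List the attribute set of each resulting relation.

Candidate keys of the original relation: {ProductID}, {WarehouseID}.
Within {Category, ProductID, Qty, WarehouseID}: {Category}⁺ ∩ {Category, ProductID, Qty, WarehouseID} = {Category, Qty}, not the whole set, so Category → Qty violates BCNF; decompose into {Category, Qty} and {Category, ProductID, WarehouseID}.
{Category, Qty}: every determinant is a superkey — BCNF.
{Category, ProductID, WarehouseID}: every determinant is a superkey — BCNF.

{Category, ProductID, WarehouseID}; {Category, Qty}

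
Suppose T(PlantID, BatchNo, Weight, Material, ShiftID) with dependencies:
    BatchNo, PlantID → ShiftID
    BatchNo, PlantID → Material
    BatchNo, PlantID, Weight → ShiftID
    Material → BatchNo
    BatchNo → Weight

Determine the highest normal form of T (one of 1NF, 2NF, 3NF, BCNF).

Candidate keys: {BatchNo, PlantID}, {Material, PlantID}. Prime attributes: {BatchNo, Material, PlantID}.
Material → BatchNo: {Material}⁺ = {BatchNo, Material, Weight}, which is not all of the attributes, so the left side is not a superkey — BCNF is violated.
Because {Weight} is non-prime and the left side of BatchNo → Weight is not a superkey, the relation is not in 3NF.
Since {BatchNo} ⊂ {BatchNo, PlantID} and {BatchNo}⁺ ⊇ {Weight} with {Weight} non-prime, there is a partial dependency; 2NF fails.

1NF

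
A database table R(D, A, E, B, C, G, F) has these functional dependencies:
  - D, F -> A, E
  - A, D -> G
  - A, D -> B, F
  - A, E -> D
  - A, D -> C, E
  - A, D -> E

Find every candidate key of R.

{A, D}⁺ = {A, B, C, D, E, F, G} — all of the relation — so {A, D} is a candidate key.
{A, E}⁺ = {A, B, C, D, E, F, G} — all of the relation — so {A, E} is a candidate key.
{D, F}⁺ = {A, B, C, D, E, F, G} — all of the relation — so {D, F} is a candidate key.
No proper subset of any of these is a key, and no other minimal superkey exists.

{A, D}, {A, E}, {D, F}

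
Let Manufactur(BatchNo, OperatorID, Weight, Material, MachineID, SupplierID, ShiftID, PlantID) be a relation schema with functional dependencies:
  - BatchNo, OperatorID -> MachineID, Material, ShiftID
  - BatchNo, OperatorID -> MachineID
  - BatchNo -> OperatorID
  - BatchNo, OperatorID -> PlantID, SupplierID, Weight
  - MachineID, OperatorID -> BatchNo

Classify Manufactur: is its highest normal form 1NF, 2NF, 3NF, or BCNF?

BCNF

Candidate keys: {BatchNo}, {MachineID, OperatorID}. Prime attributes: {BatchNo, MachineID, OperatorID}.
Each dependency's left side is a superkey — BCNF holds.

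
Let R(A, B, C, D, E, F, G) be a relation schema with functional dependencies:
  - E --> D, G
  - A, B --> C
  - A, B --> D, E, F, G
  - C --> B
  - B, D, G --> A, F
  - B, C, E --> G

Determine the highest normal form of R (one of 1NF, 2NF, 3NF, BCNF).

Candidate keys: {A, B}, {A, C}, {B, D, G}, {B, E}, {C, D, G}, {C, E}. Prime attributes: {A, B, C, D, E, G}.
E --> D, G breaks BCNF: {E}⁺ = {D, E, G}, so {E} is not a superkey.
But every attribute on its right side ({D, G}) is prime, and the same holds for every other non-superkey FD, so 3NF still holds.

3NF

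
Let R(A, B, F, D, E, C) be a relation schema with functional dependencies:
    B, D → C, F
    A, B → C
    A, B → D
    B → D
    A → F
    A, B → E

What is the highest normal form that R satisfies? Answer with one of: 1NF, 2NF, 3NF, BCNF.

Candidate key: {A, B}. Prime attributes: {A, B}.
B, D → C, F: {B, D}⁺ = {B, C, D, F}, which is not all of the attributes, so the left side is not a superkey — BCNF is violated.
B, D → C, F determines the non-prime attributes {C, F} from a non-superkey — 3NF is violated.
{A} is a proper subset of the key {A, B}, and {A}⁺ contains the non-prime attribute {F} — a partial dependency, so 2NF is violated.

1NF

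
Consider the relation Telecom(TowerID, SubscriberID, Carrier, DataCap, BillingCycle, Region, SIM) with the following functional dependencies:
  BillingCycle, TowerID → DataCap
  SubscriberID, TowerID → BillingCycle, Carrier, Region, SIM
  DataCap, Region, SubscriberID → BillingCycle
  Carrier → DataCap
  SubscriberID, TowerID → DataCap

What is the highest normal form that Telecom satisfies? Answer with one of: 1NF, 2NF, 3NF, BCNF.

Candidate key: {SubscriberID, TowerID}. Prime attributes: {SubscriberID, TowerID}.
BillingCycle, TowerID → DataCap: {BillingCycle, TowerID}⁺ = {BillingCycle, DataCap, TowerID}, which is not all of the attributes, so the left side is not a superkey — BCNF is violated.
Because {DataCap} is non-prime and the left side of BillingCycle, TowerID → DataCap is not a superkey, the relation is not in 3NF.
No proper subset of a key has a non-prime attribute in its closure, so there is no partial dependency; 2NF holds.

2NF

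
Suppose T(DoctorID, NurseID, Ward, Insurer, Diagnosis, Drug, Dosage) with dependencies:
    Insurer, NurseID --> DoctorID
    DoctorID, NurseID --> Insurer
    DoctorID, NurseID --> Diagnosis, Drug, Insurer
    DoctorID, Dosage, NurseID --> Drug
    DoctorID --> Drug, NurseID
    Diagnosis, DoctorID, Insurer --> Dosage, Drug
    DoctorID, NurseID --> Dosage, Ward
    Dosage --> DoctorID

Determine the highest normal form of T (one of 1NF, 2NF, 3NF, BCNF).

Candidate keys: {DoctorID}, {Dosage}, {Insurer, NurseID}. Prime attributes: {DoctorID, Dosage, Insurer, NurseID}.
The left-hand side of every FD is a superkey, so BCNF is satisfied.

BCNF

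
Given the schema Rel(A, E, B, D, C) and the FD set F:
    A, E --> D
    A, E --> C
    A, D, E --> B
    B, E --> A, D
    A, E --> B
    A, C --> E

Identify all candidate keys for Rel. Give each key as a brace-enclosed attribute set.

{A, C}, {A, E}, {B, E}

{A, C}⁺ = {A, B, C, D, E} — all of the relation — so {A, C} is a candidate key.
{A, E}⁺ = {A, B, C, D, E} — all of the relation — so {A, E} is a candidate key.
{B, E}⁺ = {A, B, C, D, E} — all of the relation — so {B, E} is a candidate key.
No proper subset of any of these is a key, and no other minimal superkey exists.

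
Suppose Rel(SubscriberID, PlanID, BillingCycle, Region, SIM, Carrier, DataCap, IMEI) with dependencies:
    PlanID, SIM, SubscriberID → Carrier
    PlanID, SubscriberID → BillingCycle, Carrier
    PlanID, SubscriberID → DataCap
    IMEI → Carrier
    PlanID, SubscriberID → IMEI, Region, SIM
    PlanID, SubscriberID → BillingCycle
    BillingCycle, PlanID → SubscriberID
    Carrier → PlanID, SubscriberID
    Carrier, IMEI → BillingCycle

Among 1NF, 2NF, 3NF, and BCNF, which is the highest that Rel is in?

Candidate keys: {BillingCycle, PlanID}, {Carrier}, {IMEI}, {PlanID, SubscriberID}. Prime attributes: {BillingCycle, Carrier, IMEI, PlanID, SubscriberID}.
Every FD has a superkey on the left, so the relation is in BCNF.

BCNF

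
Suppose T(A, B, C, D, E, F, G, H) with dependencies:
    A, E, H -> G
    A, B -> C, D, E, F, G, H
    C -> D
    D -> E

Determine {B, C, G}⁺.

Start with {B, C, G}.
C -> D applies; add {D} → now {B, C, D, G}.
D -> E applies; add {E} → now {B, C, D, E, G}.
No further FD applies.

{B, C, D, E, G}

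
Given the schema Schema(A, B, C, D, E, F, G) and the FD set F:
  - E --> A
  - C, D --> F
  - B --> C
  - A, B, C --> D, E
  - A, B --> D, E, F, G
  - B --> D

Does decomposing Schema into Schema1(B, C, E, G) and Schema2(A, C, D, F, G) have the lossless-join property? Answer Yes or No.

The shared attributes are {C, G} and {C, G}⁺ = {C, G}.
The closure covers neither Schema1 nor Schema2 entirely; the join is not lossless.

No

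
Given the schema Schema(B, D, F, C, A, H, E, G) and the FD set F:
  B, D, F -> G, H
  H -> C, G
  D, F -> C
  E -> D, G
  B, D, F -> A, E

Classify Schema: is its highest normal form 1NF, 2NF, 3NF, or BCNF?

Candidate keys: {B, D, F}, {B, E, F}. Prime attributes: {B, D, E, F}.
H -> C, G breaks BCNF: {H}⁺ = {C, G, H}, so {H} is not a superkey.
H -> C, G has non-prime {C, G} on the right and a non-superkey on the left, so 3NF fails.
Since {D, F} ⊂ {B, D, F} and {D, F}⁺ ⊇ {C} with {C} non-prime, there is a partial dependency; 2NF fails.

1NF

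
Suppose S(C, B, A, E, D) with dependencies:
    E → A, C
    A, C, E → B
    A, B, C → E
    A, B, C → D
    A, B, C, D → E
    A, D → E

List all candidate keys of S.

{A, B, C}, {A, D}, {E}

Closure of {E} is {A, B, C, D, E}, the whole schema; {E} is a candidate key.
Closure of {A, D} is {A, B, C, D, E}, the whole schema; {A, D} is a candidate key.
Closure of {A, B, C} is {A, B, C, D, E}, the whole schema; {A, B, C} is a candidate key.
No proper subset of any of these is a key, and no other minimal superkey exists.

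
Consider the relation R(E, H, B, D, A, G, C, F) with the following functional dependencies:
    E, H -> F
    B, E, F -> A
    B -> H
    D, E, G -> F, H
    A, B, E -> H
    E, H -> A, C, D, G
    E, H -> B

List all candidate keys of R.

{B, E}, {D, E, G}, {E, H}

{E} never appears on the right of any FD, so every key must include it.
Closure of {B, E} is {A, B, C, D, E, F, G, H}, the whole schema; {B, E} is a candidate key.
Closure of {E, H} is {A, B, C, D, E, F, G, H}, the whole schema; {E, H} is a candidate key.
Closure of {D, E, G} is {A, B, C, D, E, F, G, H}, the whole schema; {D, E, G} is a candidate key.
These are minimal and exhaustive — every other superkey contains one of them.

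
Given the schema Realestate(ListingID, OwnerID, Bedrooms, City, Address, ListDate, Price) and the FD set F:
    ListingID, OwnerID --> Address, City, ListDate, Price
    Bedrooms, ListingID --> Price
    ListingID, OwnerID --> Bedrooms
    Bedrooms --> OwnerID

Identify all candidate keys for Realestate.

{Bedrooms, ListingID}, {ListingID, OwnerID}

No FD produces {ListingID}, so it must be in every candidate key.
{Bedrooms, ListingID} is a candidate key since {Bedrooms, ListingID}⁺ = {Address, Bedrooms, City, ListDate, ListingID, OwnerID, Price} covers every attribute.
{ListingID, OwnerID} is a candidate key since {ListingID, OwnerID}⁺ = {Address, Bedrooms, City, ListDate, ListingID, OwnerID, Price} covers every attribute.
Any other superkey properly contains one of these, so there are no further candidate keys.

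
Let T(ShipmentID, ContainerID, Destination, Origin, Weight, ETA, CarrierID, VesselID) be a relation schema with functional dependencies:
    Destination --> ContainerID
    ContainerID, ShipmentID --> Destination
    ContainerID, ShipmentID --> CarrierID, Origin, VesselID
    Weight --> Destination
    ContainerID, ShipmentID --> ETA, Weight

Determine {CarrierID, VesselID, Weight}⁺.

{CarrierID, ContainerID, Destination, VesselID, Weight}

Start with {CarrierID, VesselID, Weight}.
Weight --> Destination applies; add {Destination} → now {CarrierID, Destination, VesselID, Weight}.
Destination --> ContainerID applies; add {ContainerID} → now {CarrierID, ContainerID, Destination, VesselID, Weight}.
No further FD applies.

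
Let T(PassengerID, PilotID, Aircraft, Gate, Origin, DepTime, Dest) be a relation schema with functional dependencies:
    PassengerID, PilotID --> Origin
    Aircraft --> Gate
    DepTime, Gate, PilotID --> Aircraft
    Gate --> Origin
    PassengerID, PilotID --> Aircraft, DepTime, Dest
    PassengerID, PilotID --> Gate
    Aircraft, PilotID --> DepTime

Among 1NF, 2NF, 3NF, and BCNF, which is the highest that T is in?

2NF

Candidate key: {PassengerID, PilotID}. Prime attributes: {PassengerID, PilotID}.
Aircraft --> Gate: {Aircraft}⁺ = {Aircraft, Gate, Origin}, which is not all of the attributes, so the left side is not a superkey — BCNF is violated.
Aircraft --> Gate has non-prime {Gate} on the right and a non-superkey on the left, so 3NF fails.
No proper subset of a key has a non-prime attribute in its closure, so there is no partial dependency; 2NF holds.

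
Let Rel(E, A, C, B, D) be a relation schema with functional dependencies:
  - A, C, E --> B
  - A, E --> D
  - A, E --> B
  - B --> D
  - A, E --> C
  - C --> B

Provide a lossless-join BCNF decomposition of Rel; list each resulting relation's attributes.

{A, C, E}; {B, C}; {B, D}

Candidate key of the original relation: {A, E}.
In {A, B, C, D, E}, {B} is not a superkey ({B}⁺ restricted to this set is {B, D}), so split on B --> D into {B, D} and {A, B, C, E}.
{B, D} is in BCNF.
In {A, B, C, E}, {C} is not a superkey ({C}⁺ restricted to this set is {B, C}), so split on C --> B into {B, C} and {A, C, E}.
{B, C} is in BCNF.
{A, C, E} is in BCNF.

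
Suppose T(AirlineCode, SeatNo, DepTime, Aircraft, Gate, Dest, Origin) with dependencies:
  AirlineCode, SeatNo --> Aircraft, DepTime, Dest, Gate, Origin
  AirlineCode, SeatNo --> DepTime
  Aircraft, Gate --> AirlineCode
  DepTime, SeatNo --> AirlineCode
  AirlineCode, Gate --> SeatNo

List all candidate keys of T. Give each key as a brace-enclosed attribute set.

{Aircraft, Gate}, {AirlineCode, Gate}, {AirlineCode, SeatNo}, {DepTime, SeatNo}

{Aircraft, Gate}⁺ = {Aircraft, AirlineCode, DepTime, Dest, Gate, Origin, SeatNo}, which is every attribute, so {Aircraft, Gate} is a candidate key.
{AirlineCode, Gate}⁺ = {Aircraft, AirlineCode, DepTime, Dest, Gate, Origin, SeatNo}, which is every attribute, so {AirlineCode, Gate} is a candidate key.
{AirlineCode, SeatNo}⁺ = {Aircraft, AirlineCode, DepTime, Dest, Gate, Origin, SeatNo}, which is every attribute, so {AirlineCode, SeatNo} is a candidate key.
{DepTime, SeatNo}⁺ = {Aircraft, AirlineCode, DepTime, Dest, Gate, Origin, SeatNo}, which is every attribute, so {DepTime, SeatNo} is a candidate key.
Any other superkey properly contains one of these, so there are no further candidate keys.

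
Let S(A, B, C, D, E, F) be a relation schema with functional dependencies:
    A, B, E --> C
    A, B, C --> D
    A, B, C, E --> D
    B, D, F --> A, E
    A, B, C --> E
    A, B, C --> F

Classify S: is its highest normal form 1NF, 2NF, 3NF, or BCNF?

BCNF

Candidate keys: {A, B, C}, {A, B, E}, {B, D, F}. Prime attributes: {A, B, C, D, E, F}.
Each dependency's left side is a superkey — BCNF holds.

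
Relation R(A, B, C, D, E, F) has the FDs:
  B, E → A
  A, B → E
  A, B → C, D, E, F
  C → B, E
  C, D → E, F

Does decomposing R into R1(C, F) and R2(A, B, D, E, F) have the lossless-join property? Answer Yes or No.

No

R1 ∩ R2 = {F}; its closure under F is {F}.
Neither R1 nor R2 is contained in that closure, so the decomposition is lossy.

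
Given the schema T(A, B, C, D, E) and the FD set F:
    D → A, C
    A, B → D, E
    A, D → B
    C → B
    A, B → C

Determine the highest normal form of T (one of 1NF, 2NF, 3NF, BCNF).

3NF

Candidate keys: {A, B}, {A, C}, {D}. Prime attributes: {A, B, C, D}.
C → B: {C}⁺ = {B, C}, which is not all of the attributes, so the left side is not a superkey — BCNF is violated.
Its right-hand attributes {B} are all prime, as are those of every other non-superkey FD — the relation is in 3NF.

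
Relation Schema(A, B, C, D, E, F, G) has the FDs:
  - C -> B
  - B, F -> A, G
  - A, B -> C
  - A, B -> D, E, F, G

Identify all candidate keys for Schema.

{A, B}, {A, C}, {B, F}, {C, F}

{A, B} is a candidate key since {A, B}⁺ = {A, B, C, D, E, F, G} covers every attribute.
{A, C} is a candidate key since {A, C}⁺ = {A, B, C, D, E, F, G} covers every attribute.
{B, F} is a candidate key since {B, F}⁺ = {A, B, C, D, E, F, G} covers every attribute.
{C, F} is a candidate key since {C, F}⁺ = {A, B, C, D, E, F, G} covers every attribute.
These are minimal and exhaustive — every other superkey contains one of them.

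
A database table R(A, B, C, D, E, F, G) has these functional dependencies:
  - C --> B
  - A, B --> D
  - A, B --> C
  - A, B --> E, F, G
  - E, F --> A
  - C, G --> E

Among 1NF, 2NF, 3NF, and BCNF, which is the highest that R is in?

Candidate keys: {A, B}, {A, C}, {B, E, F}, {C, E, F}, {C, F, G}. Prime attributes: {A, B, C, E, F, G}.
C --> B: {C}⁺ = {B, C}, which is not all of the attributes, so the left side is not a superkey — BCNF is violated.
But every attribute on its right side ({B}) is prime, and the same holds for every other non-superkey FD, so 3NF still holds.

3NF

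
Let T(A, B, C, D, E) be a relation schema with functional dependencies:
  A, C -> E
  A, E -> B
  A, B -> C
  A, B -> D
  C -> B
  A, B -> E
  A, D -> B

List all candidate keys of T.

{A, B}, {A, C}, {A, D}, {A, E}

{A} never appears on the right of any FD, so every key must include it.
{A, B}⁺ = {A, B, C, D, E}, which is every attribute, so {A, B} is a candidate key.
{A, C}⁺ = {A, B, C, D, E}, which is every attribute, so {A, C} is a candidate key.
{A, D}⁺ = {A, B, C, D, E}, which is every attribute, so {A, D} is a candidate key.
{A, E}⁺ = {A, B, C, D, E}, which is every attribute, so {A, E} is a candidate key.
These are minimal and exhaustive — every other superkey contains one of them.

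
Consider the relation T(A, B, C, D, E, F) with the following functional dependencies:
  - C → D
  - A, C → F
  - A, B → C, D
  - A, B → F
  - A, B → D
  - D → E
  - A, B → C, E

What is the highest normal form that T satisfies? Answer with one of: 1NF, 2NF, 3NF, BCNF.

Candidate key: {A, B}. Prime attributes: {A, B}.
C → D: {C}⁺ = {C, D, E}, which is not all of the attributes, so the left side is not a superkey — BCNF is violated.
C → D determines the non-prime attribute {D} from a non-superkey — 3NF is violated.
No non-prime attribute depends on a proper subset of any candidate key, so 2NF holds.

2NF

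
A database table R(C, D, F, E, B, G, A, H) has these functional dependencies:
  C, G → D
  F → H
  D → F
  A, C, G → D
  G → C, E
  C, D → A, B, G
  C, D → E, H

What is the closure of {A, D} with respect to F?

Start with {A, D}.
D → F applies; add {F} → now {A, D, F}.
F → H applies; add {H} → now {A, D, F, H}.
No further FD applies.

{A, D, F, H}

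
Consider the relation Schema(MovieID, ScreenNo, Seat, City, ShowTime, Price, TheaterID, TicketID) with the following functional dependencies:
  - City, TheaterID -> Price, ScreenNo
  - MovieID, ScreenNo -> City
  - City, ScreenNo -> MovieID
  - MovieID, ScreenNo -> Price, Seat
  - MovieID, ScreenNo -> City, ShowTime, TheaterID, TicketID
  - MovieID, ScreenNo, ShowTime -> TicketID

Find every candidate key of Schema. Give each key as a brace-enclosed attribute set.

{City, ScreenNo}, {City, TheaterID}, {MovieID, ScreenNo}

{City, ScreenNo}⁺ = {City, MovieID, Price, ScreenNo, Seat, ShowTime, TheaterID, TicketID}, which is every attribute, so {City, ScreenNo} is a candidate key.
{City, TheaterID}⁺ = {City, MovieID, Price, ScreenNo, Seat, ShowTime, TheaterID, TicketID}, which is every attribute, so {City, TheaterID} is a candidate key.
{MovieID, ScreenNo}⁺ = {City, MovieID, Price, ScreenNo, Seat, ShowTime, TheaterID, TicketID}, which is every attribute, so {MovieID, ScreenNo} is a candidate key.
No proper subset of any of these is a key, and no other minimal superkey exists.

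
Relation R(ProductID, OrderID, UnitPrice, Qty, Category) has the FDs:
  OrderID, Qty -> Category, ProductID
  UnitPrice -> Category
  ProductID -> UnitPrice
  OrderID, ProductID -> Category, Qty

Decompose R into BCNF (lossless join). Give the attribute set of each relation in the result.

{Category, UnitPrice}; {OrderID, ProductID, Qty}; {ProductID, UnitPrice}

Candidate keys of the original relation: {OrderID, ProductID}, {OrderID, Qty}.
In {Category, OrderID, ProductID, Qty, UnitPrice}, {UnitPrice} is not a superkey ({UnitPrice}⁺ restricted to this set is {Category, UnitPrice}), so split on UnitPrice -> Category into {Category, UnitPrice} and {OrderID, ProductID, Qty, UnitPrice}.
{Category, UnitPrice} is in BCNF.
In {OrderID, ProductID, Qty, UnitPrice}, {ProductID} is not a superkey ({ProductID}⁺ restricted to this set is {ProductID, UnitPrice}), so split on ProductID -> UnitPrice into {ProductID, UnitPrice} and {OrderID, ProductID, Qty}.
{ProductID, UnitPrice} is in BCNF.
{OrderID, ProductID, Qty} is in BCNF.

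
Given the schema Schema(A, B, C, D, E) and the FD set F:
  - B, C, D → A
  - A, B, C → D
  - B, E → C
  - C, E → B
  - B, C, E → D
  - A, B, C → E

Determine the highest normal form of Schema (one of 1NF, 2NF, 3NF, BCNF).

Candidate keys: {A, B, C}, {B, C, D}, {B, E}, {C, E}. Prime attributes: {A, B, C, D, E}.
Every FD has a superkey on the left, so the relation is in BCNF.

BCNF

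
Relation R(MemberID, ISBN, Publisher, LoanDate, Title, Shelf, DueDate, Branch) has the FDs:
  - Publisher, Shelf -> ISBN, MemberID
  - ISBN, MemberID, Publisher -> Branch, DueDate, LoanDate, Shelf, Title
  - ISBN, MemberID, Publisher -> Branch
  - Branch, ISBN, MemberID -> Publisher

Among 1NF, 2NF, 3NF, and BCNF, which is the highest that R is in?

BCNF

Candidate keys: {Branch, ISBN, MemberID}, {ISBN, MemberID, Publisher}, {Publisher, Shelf}. Prime attributes: {Branch, ISBN, MemberID, Publisher, Shelf}.
Every FD has a superkey on the left, so the relation is in BCNF.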